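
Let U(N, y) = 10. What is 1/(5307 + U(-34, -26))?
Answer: 1/5317 ≈ 0.00018808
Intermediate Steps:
1/(5307 + U(-34, -26)) = 1/(5307 + 10) = 1/5317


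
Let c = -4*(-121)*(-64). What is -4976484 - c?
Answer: -4945508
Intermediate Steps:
c = -30976 (c = 484*(-64) = -30976)
-4976484 - c = -4976484 - 1*(-30976) = -4976484 + 30976 = -4945508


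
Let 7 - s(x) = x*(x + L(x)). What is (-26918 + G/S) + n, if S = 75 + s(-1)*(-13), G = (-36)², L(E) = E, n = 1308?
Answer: -127402/5 ≈ -25480.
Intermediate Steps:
s(x) = 7 - 2*x² (s(x) = 7 - x*(x + x) = 7 - x*2*x = 7 - 2*x²)
G = 1296
S = 10 (S = 75 + (7 - 2*(-1)²)*(-13) = 75 + (7 - 2*1)*(-13) = 75 + (7 - 2)*(-13) = 75 + 5*(-13) = 75 - 65 = 10)
(-26918 + G/S) + n = (-26918 + 1296/10) + 1308 = (-26918 + 1296*(⅒)) + 1308 = (-26918 + 648/5) + 1308 = -133942/5 + 1308 = -127402/5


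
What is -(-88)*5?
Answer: 440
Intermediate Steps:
-(-88)*5 = -22*(-20) = 440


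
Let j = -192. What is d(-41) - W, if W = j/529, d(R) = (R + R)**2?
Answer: 3557188/529 ≈ 6724.4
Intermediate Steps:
d(R) = 4*R**2 (d(R) = (2*R)**2 = 4*R**2)
W = -192/529 ≈ -0.36295
d(-41) - W = 4*(-41)**2 - 1*(-192/529) = 4*1681 + 192/529 = 6724 + 192/529 = 3557188/529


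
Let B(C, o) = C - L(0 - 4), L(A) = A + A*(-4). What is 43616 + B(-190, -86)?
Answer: 43414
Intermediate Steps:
L(A) = -3*A (L(A) = A - 4*A = -3*A)
B(C, o) = -12 + C (B(C, o) = C - (-3)*(0 - 4) = C - (-3)*(-4) = C - 1*12 = C - 12 = -12 + C)
43616 + B(-190, -86) = 43616 + (-12 - 190) = 43616 - 202 = 43414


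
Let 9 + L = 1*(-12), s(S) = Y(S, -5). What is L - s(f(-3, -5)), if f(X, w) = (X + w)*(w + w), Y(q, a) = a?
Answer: -16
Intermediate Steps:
f(X, w) = 2*w*(X + w) (f(X, w) = (X + w)*(2*w) = 2*w*(X + w))
s(S) = -5
L = -21 (L = -9 + 1*(-12) = -9 - 12 = -21)
L - s(f(-3, -5)) = -21 - 1*(-5) = -21 + 5 = -16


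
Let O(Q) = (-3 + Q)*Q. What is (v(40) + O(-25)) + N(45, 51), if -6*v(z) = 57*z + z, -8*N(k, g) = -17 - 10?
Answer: 7601/24 ≈ 316.71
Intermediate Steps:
O(Q) = Q*(-3 + Q)
N(k, g) = 27/8 (N(k, g) = -(-17 - 10)/8 = -⅛*(-27) = 27/8)
v(z) = -29*z/3 (v(z) = -(57*z + z)/6 = -29*z/3)
(v(40) + O(-25)) + N(45, 51) = (-29/3*40 - 25*(-3 - 25)) + 27/8 = (-1160/3 - 25*(-28)) + 27/8 = (-1160/3 + 700) + 27/8 = 940/3 + 27/8 = 7601/24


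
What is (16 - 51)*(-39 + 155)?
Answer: -4060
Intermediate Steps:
(16 - 51)*(-39 + 155) = -35*116 = -4060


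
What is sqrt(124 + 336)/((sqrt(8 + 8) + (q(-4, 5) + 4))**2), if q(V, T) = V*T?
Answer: sqrt(115)/72 ≈ 0.14894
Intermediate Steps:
q(V, T) = T*V
sqrt(124 + 336)/((sqrt(8 + 8) + (q(-4, 5) + 4))**2) = sqrt(124 + 336)/((sqrt(8 + 8) + (5*(-4) + 4))**2) = sqrt(460)/((sqrt(16) + (-20 + 4))**2) = (2*sqrt(115))/((4 - 16)**2) = (2*sqrt(115))/((-12)**2) = (2*sqrt(115))/144 = (2*sqrt(115))*(1/144) = sqrt(115)/72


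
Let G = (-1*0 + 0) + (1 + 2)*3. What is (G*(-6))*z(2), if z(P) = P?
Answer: -108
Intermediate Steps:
G = 9 (G = (0 + 0) + 3*3 = 0 + 9 = 9)
(G*(-6))*z(2) = (9*(-6))*2 = -54*2 = -108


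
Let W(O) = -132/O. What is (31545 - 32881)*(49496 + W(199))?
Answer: -13159028192/199 ≈ -6.6126e+7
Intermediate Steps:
(31545 - 32881)*(49496 + W(199)) = (31545 - 32881)*(49496 - 132/199) = -1336*(49496 - 132*1/199) = -1336*(49496 - 132/199) = -1336*9849572/199 = -13159028192/199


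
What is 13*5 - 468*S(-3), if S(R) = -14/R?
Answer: -2119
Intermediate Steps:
13*5 - 468*S(-3) = 13*5 - (-6552)/(-3) = 65 - (-6552)*(-1)/3 = 65 - 468*14/3 = 65 - 2184 = -2119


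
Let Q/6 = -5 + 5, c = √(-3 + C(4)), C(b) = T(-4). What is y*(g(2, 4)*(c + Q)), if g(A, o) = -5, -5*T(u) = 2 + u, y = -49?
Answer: 49*I*√65 ≈ 395.05*I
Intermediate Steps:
T(u) = -⅖ - u/5 (T(u) = -(2 + u)/5 = -⅖ - u/5)
C(b) = ⅖ (C(b) = -⅖ - ⅕*(-4) = -⅖ + ⅘ = ⅖)
c = I*√65/5 (c = √(-3 + ⅖) = √(-13/5) = I*√65/5 ≈ 1.6125*I)
Q = 0 (Q = 6*(-5 + 5) = 6*0 = 0)
y*(g(2, 4)*(c + Q)) = -(-245)*(I*√65/5 + 0) = -(-245)*I*√65/5 = -(-49)*I*√65 = 49*I*√65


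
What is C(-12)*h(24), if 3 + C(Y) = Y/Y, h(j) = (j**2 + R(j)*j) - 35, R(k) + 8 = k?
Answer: -1850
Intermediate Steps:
R(k) = -8 + k
h(j) = -35 + j**2 + j*(-8 + j) (h(j) = (j**2 + (-8 + j)*j) - 35 = (j**2 + j*(-8 + j)) - 35 = -35 + j**2 + j*(-8 + j))
C(Y) = -2 (C(Y) = -3 + Y/Y = -3 + 1 = -2)
C(-12)*h(24) = -2*(-35 + 24**2 + 24*(-8 + 24)) = -2*(-35 + 576 + 24*16) = -2*(-35 + 576 + 384) = -2*925 = -1850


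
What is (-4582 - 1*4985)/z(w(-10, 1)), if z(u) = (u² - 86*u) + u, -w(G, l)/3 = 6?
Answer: -1063/206 ≈ -5.1602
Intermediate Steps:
w(G, l) = -18 (w(G, l) = -3*6 = -18)
z(u) = u² - 85*u
(-4582 - 1*4985)/z(w(-10, 1)) = (-4582 - 1*4985)/((-18*(-85 - 18))) = (-4582 - 4985)/((-18*(-103))) = -9567/1854 = -9567*1/1854 = -1063/206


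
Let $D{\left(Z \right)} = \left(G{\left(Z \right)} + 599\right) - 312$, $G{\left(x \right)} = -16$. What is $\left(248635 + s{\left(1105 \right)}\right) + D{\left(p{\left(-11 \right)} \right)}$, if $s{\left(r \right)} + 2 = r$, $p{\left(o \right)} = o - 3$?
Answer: $250009$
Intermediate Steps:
$p{\left(o \right)} = -3 + o$
$s{\left(r \right)} = -2 + r$
$D{\left(Z \right)} = 271$ ($D{\left(Z \right)} = \left(-16 + 599\right) - 312 = 583 - 312 = 271$)
$\left(248635 + s{\left(1105 \right)}\right) + D{\left(p{\left(-11 \right)} \right)} = \left(248635 + \left(-2 + 1105\right)\right) + 271 = \left(248635 + 1103\right) + 271 = 249738 + 271 = 250009$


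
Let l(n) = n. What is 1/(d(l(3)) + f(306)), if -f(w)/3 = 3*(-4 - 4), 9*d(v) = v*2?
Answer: 3/218 ≈ 0.013761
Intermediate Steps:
d(v) = 2*v/9 (d(v) = (v*2)/9 = (2*v)/9 = 2*v/9)
f(w) = 72 (f(w) = -9*(-4 - 4) = -9*(-8) = -3*(-24) = 72)
1/(d(l(3)) + f(306)) = 1/((2/9)*3 + 72) = 1/(⅔ + 72) = 1/(218/3) = 3/218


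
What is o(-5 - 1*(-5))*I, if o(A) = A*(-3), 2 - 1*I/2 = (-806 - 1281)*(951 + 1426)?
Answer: 0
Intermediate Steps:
I = 9921602 (I = 4 - 2*(-806 - 1281)*(951 + 1426) = 4 - (-4174)*2377 = 4 - 2*(-4960799) = 4 + 9921598 = 9921602)
o(A) = -3*A
o(-5 - 1*(-5))*I = -3*(-5 - 1*(-5))*9921602 = -3*(-5 + 5)*9921602 = -3*0*9921602 = 0*9921602 = 0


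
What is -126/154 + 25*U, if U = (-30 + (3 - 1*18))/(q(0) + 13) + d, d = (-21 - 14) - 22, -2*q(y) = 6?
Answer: -33843/22 ≈ -1538.3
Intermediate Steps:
q(y) = -3 (q(y) = -1/2*6 = -3)
d = -57 (d = -35 - 22 = -57)
U = -123/2 (U = (-30 + (3 - 1*18))/(-3 + 13) - 57 = (-30 + (3 - 18))/10 - 57 = (-30 - 15)*(1/10) - 57 = -45*1/10 - 57 = -9/2 - 57 = -123/2 ≈ -61.500)
-126/154 + 25*U = -126/154 + 25*(-123/2) = -126*1/154 - 3075/2 = -9/11 - 3075/2 = -33843/22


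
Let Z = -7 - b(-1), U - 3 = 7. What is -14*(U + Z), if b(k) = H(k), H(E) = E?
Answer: -56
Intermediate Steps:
b(k) = k
U = 10 (U = 3 + 7 = 10)
Z = -6 (Z = -7 - 1*(-1) = -7 + 1 = -6)
-14*(U + Z) = -14*(10 - 6) = -14*4 = -56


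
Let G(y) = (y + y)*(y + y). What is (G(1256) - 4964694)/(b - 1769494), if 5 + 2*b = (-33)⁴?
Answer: -672725/588268 ≈ -1.1436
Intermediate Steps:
G(y) = 4*y² (G(y) = (2*y)*(2*y) = 4*y²)
b = 592958 (b = -5/2 + (½)*(-33)⁴ = -5/2 + (½)*1185921 = -5/2 + 1185921/2 = 592958)
(G(1256) - 4964694)/(b - 1769494) = (4*1256² - 4964694)/(592958 - 1769494) = (4*1577536 - 4964694)/(-1176536) = (6310144 - 4964694)*(-1/1176536) = 1345450*(-1/1176536) = -672725/588268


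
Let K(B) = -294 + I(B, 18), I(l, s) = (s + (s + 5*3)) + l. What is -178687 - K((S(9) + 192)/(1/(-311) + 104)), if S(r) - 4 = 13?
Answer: -5771479291/32343 ≈ -1.7845e+5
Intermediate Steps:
S(r) = 17 (S(r) = 4 + 13 = 17)
I(l, s) = 15 + l + 2*s (I(l, s) = (s + (s + 15)) + l = (s + (15 + s)) + l = (15 + 2*s) + l = 15 + l + 2*s)
K(B) = -243 + B (K(B) = -294 + (15 + B + 2*18) = -294 + (15 + B + 36) = -294 + (51 + B) = -243 + B)
-178687 - K((S(9) + 192)/(1/(-311) + 104)) = -178687 - (-243 + (17 + 192)/(1/(-311) + 104)) = -178687 - (-243 + 209/(-1/311 + 104)) = -178687 - (-243 + 209/(32343/311)) = -178687 - (-243 + 209*(311/32343)) = -178687 - (-243 + 64999/32343) = -178687 - 1*(-7794350/32343) = -178687 + 7794350/32343 = -5771479291/32343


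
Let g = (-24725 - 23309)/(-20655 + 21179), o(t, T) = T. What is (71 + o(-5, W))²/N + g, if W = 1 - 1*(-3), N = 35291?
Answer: -846110197/9246242 ≈ -91.509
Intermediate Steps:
W = 4 (W = 1 + 3 = 4)
g = -24017/262 (g = -48034/524 = -48034*1/524 = -24017/262 ≈ -91.668)
(71 + o(-5, W))²/N + g = (71 + 4)²/35291 - 24017/262 = 75²*(1/35291) - 24017/262 = 5625*(1/35291) - 24017/262 = 5625/35291 - 24017/262 = -846110197/9246242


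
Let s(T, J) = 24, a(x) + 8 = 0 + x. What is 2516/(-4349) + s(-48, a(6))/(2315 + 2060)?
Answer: -10903124/19026875 ≈ -0.57304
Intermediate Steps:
a(x) = -8 + x (a(x) = -8 + (0 + x) = -8 + x)
2516/(-4349) + s(-48, a(6))/(2315 + 2060) = 2516/(-4349) + 24/(2315 + 2060) = 2516*(-1/4349) + 24/4375 = -2516/4349 + 24*(1/4375) = -2516/4349 + 24/4375 = -10903124/19026875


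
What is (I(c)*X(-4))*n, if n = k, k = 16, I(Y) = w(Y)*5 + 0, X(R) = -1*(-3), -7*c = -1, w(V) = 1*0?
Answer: 0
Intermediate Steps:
w(V) = 0
c = 1/7 (c = -1/7*(-1) = 1/7 ≈ 0.14286)
X(R) = 3
I(Y) = 0 (I(Y) = 0*5 + 0 = 0 + 0 = 0)
n = 16
(I(c)*X(-4))*n = (0*3)*16 = 0*16 = 0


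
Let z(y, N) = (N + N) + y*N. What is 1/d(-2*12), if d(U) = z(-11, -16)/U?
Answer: -⅙ ≈ -0.16667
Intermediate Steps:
z(y, N) = 2*N + N*y
d(U) = 144/U (d(U) = (-16*(2 - 11))/U = (-16*(-9))/U = 144/U)
1/d(-2*12) = 1/(144/((-2*12))) = 1/(144/(-24)) = 1/(144*(-1/24)) = 1/(-6) = -⅙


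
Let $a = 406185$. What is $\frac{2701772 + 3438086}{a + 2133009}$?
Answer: $\frac{3069929}{1269597} \approx 2.418$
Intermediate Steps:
$\frac{2701772 + 3438086}{a + 2133009} = \frac{2701772 + 3438086}{406185 + 2133009} = \frac{6139858}{2539194} = 6139858 \cdot \frac{1}{2539194} = \frac{3069929}{1269597}$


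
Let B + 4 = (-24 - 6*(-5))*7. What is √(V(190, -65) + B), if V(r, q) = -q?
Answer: √103 ≈ 10.149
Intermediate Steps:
B = 38 (B = -4 + (-24 - 6*(-5))*7 = -4 + (-24 + 30)*7 = -4 + 6*7 = -4 + 42 = 38)
√(V(190, -65) + B) = √(-1*(-65) + 38) = √(65 + 38) = √103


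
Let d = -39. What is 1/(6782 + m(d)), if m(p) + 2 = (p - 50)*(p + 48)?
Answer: 1/5979 ≈ 0.00016725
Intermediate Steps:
m(p) = -2 + (-50 + p)*(48 + p) (m(p) = -2 + (p - 50)*(p + 48) = -2 + (-50 + p)*(48 + p))
1/(6782 + m(d)) = 1/(6782 + (-2402 + (-39)² - 2*(-39))) = 1/(6782 + (-2402 + 1521 + 78)) = 1/(6782 - 803) = 1/5979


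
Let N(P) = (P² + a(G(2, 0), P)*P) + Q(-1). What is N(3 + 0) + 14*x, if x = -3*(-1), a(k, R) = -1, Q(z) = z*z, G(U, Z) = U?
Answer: 49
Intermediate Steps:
Q(z) = z²
x = 3
N(P) = 1 + P² - P (N(P) = (P² - P) + (-1)² = (P² - P) + 1 = 1 + P² - P)
N(3 + 0) + 14*x = (1 + (3 + 0)² - (3 + 0)) + 14*3 = (1 + 3² - 1*3) + 42 = (1 + 9 - 3) + 42 = 7 + 42 = 49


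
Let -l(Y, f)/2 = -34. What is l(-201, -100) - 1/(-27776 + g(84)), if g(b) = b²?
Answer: 1408961/20720 ≈ 68.000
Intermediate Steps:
l(Y, f) = 68 (l(Y, f) = -2*(-34) = 68)
l(-201, -100) - 1/(-27776 + g(84)) = 68 - 1/(-27776 + 84²) = 68 - 1/(-27776 + 7056) = 68 - 1/(-20720) = 68 - 1*(-1/20720) = 68 + 1/20720 = 1408961/20720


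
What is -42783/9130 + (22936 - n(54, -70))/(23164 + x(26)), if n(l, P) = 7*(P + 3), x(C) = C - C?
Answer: -388668881/105743660 ≈ -3.6756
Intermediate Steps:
x(C) = 0
n(l, P) = 21 + 7*P (n(l, P) = 7*(3 + P) = 21 + 7*P)
-42783/9130 + (22936 - n(54, -70))/(23164 + x(26)) = -42783/9130 + (22936 - (21 + 7*(-70)))/(23164 + 0) = -42783*1/9130 + (22936 - (21 - 490))/23164 = -42783/9130 + (22936 - 1*(-469))*(1/23164) = -42783/9130 + (22936 + 469)*(1/23164) = -42783/9130 + 23405*(1/23164) = -42783/9130 + 23405/23164 = -388668881/105743660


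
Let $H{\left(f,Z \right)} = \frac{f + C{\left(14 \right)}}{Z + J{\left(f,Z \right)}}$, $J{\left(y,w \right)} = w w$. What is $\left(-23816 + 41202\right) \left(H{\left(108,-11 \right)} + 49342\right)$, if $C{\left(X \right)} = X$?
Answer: $\frac{47183361206}{55} \approx 8.5788 \cdot 10^{8}$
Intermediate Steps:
$J{\left(y,w \right)} = w^{2}$
$H{\left(f,Z \right)} = \frac{14 + f}{Z + Z^{2}}$ ($H{\left(f,Z \right)} = \frac{f + 14}{Z + Z^{2}} = \frac{14 + f}{Z + Z^{2}}$)
$\left(-23816 + 41202\right) \left(H{\left(108,-11 \right)} + 49342\right) = \left(-23816 + 41202\right) \left(\frac{14 + 108}{\left(-11\right) \left(1 - 11\right)} + 49342\right) = 17386 \left(\left(- \frac{1}{11}\right) \frac{1}{-10} \cdot 122 + 49342\right) = 17386 \left(\left(- \frac{1}{11}\right) \left(- \frac{1}{10}\right) 122 + 49342\right) = 17386 \left(\frac{61}{55} + 49342\right) = 17386 \cdot \frac{2713871}{55} = \frac{47183361206}{55}$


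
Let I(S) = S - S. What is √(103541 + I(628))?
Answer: √103541 ≈ 321.78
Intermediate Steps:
I(S) = 0
√(103541 + I(628)) = √(103541 + 0) = √103541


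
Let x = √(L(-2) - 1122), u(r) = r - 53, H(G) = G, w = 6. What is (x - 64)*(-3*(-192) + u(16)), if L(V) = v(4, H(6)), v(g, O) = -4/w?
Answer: -34496 + 1078*I*√2526/3 ≈ -34496.0 + 18060.0*I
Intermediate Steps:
v(g, O) = -⅔ (v(g, O) = -4/6 = -4*⅙ = -⅔)
L(V) = -⅔
u(r) = -53 + r
x = 2*I*√2526/3 (x = √(-⅔ - 1122) = √(-3368/3) = 2*I*√2526/3 ≈ 33.506*I)
(x - 64)*(-3*(-192) + u(16)) = (2*I*√2526/3 - 64)*(-3*(-192) + (-53 + 16)) = (-64 + 2*I*√2526/3)*(576 - 37) = (-64 + 2*I*√2526/3)*539 = -34496 + 1078*I*√2526/3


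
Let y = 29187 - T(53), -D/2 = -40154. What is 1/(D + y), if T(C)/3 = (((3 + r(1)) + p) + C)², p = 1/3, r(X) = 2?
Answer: 3/297860 ≈ 1.0072e-5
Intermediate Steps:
D = 80308 (D = -2*(-40154) = 80308)
p = ⅓ ≈ 0.33333
T(C) = 3*(16/3 + C)² (T(C) = 3*(((3 + 2) + ⅓) + C)² = 3*((5 + ⅓) + C)² = 3*(16/3 + C)²)
y = 56936/3 (y = 29187 - (16 + 3*53)²/3 = 29187 - (16 + 159)²/3 = 29187 - 175²/3 = 29187 - 30625/3 = 56936/3 ≈ 18979.)
1/(D + y) = 1/(80308 + 56936/3) = 1/(297860/3) = 3/297860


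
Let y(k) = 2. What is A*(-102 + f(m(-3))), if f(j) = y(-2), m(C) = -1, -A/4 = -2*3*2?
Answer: -4800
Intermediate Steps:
A = 48 (A = -4*(-2*3)*2 = -(-24)*2 = -4*(-12) = 48)
f(j) = 2
A*(-102 + f(m(-3))) = 48*(-102 + 2) = 48*(-100) = -4800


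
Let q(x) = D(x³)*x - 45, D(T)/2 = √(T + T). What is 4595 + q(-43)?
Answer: 4550 - 3698*I*√86 ≈ 4550.0 - 34294.0*I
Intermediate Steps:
D(T) = 2*√2*√T (D(T) = 2*√(T + T) = 2*√(2*T) = 2*(√2*√T) = 2*√2*√T)
q(x) = -45 + 2*x*√2*√(x³) (q(x) = (2*√2*√(x³))*x - 45 = 2*x*√2*√(x³) - 45 = -45 + 2*x*√2*√(x³))
4595 + q(-43) = 4595 + (-45 + 2*(-43)*√2*√((-43)³)) = 4595 + (-45 + 2*(-43)*√2*√(-79507)) = 4595 + (-45 + 2*(-43)*√2*(43*I*√43)) = 4595 + (-45 - 3698*I*√86) = 4550 - 3698*I*√86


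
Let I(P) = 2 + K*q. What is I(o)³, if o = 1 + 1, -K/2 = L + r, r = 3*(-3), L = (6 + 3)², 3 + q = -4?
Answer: 1030301000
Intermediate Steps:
q = -7 (q = -3 - 4 = -7)
L = 81 (L = 9² = 81)
r = -9
K = -144 (K = -2*(81 - 9) = -2*72 = -144)
o = 2
I(P) = 1010 (I(P) = 2 - 144*(-7) = 2 + 1008 = 1010)
I(o)³ = 1010³ = 1030301000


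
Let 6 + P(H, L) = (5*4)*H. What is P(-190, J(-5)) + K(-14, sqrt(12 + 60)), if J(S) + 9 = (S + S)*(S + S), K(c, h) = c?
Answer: -3820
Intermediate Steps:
J(S) = -9 + 4*S**2 (J(S) = -9 + (S + S)*(S + S) = -9 + (2*S)*(2*S) = -9 + 4*S**2)
P(H, L) = -6 + 20*H (P(H, L) = -6 + (5*4)*H = -6 + 20*H)
P(-190, J(-5)) + K(-14, sqrt(12 + 60)) = (-6 + 20*(-190)) - 14 = (-6 - 3800) - 14 = -3806 - 14 = -3820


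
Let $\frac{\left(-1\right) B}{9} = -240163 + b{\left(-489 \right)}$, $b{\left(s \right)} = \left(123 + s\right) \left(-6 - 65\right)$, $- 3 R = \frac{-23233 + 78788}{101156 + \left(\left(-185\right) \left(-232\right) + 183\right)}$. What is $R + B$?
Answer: $\frac{834217860206}{432777} \approx 1.9276 \cdot 10^{6}$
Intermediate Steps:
$R = - \frac{55555}{432777}$ ($R = - \frac{\left(-23233 + 78788\right) \frac{1}{101156 + \left(\left(-185\right) \left(-232\right) + 183\right)}}{3} = - \frac{55555 \frac{1}{101156 + \left(42920 + 183\right)}}{3} = - \frac{55555 \frac{1}{101156 + 43103}}{3} = - \frac{55555 \cdot \frac{1}{144259}}{3} = \left(- \frac{1}{3}\right) \frac{55555}{144259} = - \frac{55555}{432777} \approx -0.12837$)
$b{\left(s \right)} = -8733 - 71 s$ ($b{\left(s \right)} = \left(123 + s\right) \left(-71\right) = -8733 - 71 s$)
$B = 1927593$ ($B = - 9 \left(-240163 - -25986\right) = - 9 \left(-240163 + \left(-8733 + 34719\right)\right) = - 9 \left(-240163 + 25986\right) = \left(-9\right) \left(-214177\right) = 1927593$)
$R + B = - \frac{55555}{432777} + 1927593 = \frac{834217860206}{432777}$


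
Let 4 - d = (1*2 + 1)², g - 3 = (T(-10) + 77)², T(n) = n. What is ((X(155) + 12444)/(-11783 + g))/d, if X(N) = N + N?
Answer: 12754/36455 ≈ 0.34986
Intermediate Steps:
X(N) = 2*N
g = 4492 (g = 3 + (-10 + 77)² = 3 + 67² = 3 + 4489 = 4492)
d = -5 (d = 4 - (1*2 + 1)² = 4 - (2 + 1)² = 4 - 1*3² = 4 - 1*9 = 4 - 9 = -5)
((X(155) + 12444)/(-11783 + g))/d = ((2*155 + 12444)/(-11783 + 4492))/(-5) = ((310 + 12444)/(-7291))*(-⅕) = (12754*(-1/7291))*(-⅕) = -12754/7291*(-⅕) = 12754/36455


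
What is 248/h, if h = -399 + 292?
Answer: -248/107 ≈ -2.3178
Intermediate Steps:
h = -107
248/h = 248/(-107) = 248*(-1/107) = -248/107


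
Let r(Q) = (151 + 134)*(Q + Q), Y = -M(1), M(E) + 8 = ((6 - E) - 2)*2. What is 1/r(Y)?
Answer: 1/1140 ≈ 0.00087719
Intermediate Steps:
M(E) = -2*E (M(E) = -8 + ((6 - E) - 2)*2 = -8 + (4 - E)*2 = -8 + (8 - 2*E) = -2*E)
Y = 2 (Y = -(-2) = -1*(-2) = 2)
r(Q) = 570*Q (r(Q) = 285*(2*Q) = 570*Q)
1/r(Y) = 1/(570*2) = 1/1140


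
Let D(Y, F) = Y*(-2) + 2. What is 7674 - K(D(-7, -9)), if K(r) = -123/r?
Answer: 122907/16 ≈ 7681.7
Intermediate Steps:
D(Y, F) = 2 - 2*Y (D(Y, F) = -2*Y + 2 = 2 - 2*Y)
7674 - K(D(-7, -9)) = 7674 - (-123)/(2 - 2*(-7)) = 7674 - (-123)/(2 + 14) = 7674 - (-123)/16 = 7674 - 1*(-123/16) = 7674 + 123/16 = 122907/16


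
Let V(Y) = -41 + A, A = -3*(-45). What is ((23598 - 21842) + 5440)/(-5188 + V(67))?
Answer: -3598/2547 ≈ -1.4126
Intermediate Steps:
A = 135
V(Y) = 94 (V(Y) = -41 + 135 = 94)
((23598 - 21842) + 5440)/(-5188 + V(67)) = ((23598 - 21842) + 5440)/(-5188 + 94) = (1756 + 5440)/(-5094) = 7196*(-1/5094) = -3598/2547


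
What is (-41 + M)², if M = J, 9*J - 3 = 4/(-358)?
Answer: 4292346256/2595321 ≈ 1653.9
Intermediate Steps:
J = 535/1611 (J = ⅓ + (4/(-358))/9 = ⅓ + (4*(-1/358))/9 = ⅓ + (⅑)*(-2/179) = ⅓ - 2/1611 = 535/1611 ≈ 0.33209)
M = 535/1611 ≈ 0.33209
(-41 + M)² = (-41 + 535/1611)² = (-65516/1611)² = 4292346256/2595321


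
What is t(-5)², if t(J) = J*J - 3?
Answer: 484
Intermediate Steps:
t(J) = -3 + J² (t(J) = J² - 3 = -3 + J²)
t(-5)² = (-3 + (-5)²)² = (-3 + 25)² = 22² = 484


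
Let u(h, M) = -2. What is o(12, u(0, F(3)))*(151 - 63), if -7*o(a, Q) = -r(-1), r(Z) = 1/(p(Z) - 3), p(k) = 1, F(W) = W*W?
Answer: -44/7 ≈ -6.2857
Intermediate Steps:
F(W) = W**2
r(Z) = -1/2 (r(Z) = 1/(1 - 3) = 1/(-2) = -1/2)
o(a, Q) = -1/14 (o(a, Q) = -(-1)*(-1)/(7*2) = -1/7*1/2 = -1/14)
o(12, u(0, F(3)))*(151 - 63) = -(151 - 63)/14 = -1/14*88 = -44/7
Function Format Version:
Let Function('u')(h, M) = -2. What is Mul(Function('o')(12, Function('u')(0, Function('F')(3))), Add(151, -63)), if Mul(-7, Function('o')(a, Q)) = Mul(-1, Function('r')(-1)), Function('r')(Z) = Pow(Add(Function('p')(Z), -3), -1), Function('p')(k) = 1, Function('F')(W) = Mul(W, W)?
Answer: Rational(-44, 7) ≈ -6.2857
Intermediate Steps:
Function('F')(W) = Pow(W, 2)
Function('r')(Z) = Rational(-1, 2) (Function('r')(Z) = Pow(Add(1, -3), -1) = Pow(-2, -1) = Rational(-1, 2))
Function('o')(a, Q) = Rational(-1, 14) (Function('o')(a, Q) = Mul(Rational(-1, 7), Mul(-1, Rational(-1, 2))) = Mul(Rational(-1, 7), Rational(1, 2)) = Rational(-1, 14))
Mul(Function('o')(12, Function('u')(0, Function('F')(3))), Add(151, -63)) = Mul(Rational(-1, 14), Add(151, -63)) = Mul(Rational(-1, 14), 88) = Rational(-44, 7)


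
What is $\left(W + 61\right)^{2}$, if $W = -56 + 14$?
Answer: $361$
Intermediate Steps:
$W = -42$
$\left(W + 61\right)^{2} = \left(-42 + 61\right)^{2} = 19^{2} = 361$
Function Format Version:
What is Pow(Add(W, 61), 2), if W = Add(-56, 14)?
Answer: 361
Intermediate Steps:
W = -42
Pow(Add(W, 61), 2) = Pow(Add(-42, 61), 2) = Pow(19, 2) = 361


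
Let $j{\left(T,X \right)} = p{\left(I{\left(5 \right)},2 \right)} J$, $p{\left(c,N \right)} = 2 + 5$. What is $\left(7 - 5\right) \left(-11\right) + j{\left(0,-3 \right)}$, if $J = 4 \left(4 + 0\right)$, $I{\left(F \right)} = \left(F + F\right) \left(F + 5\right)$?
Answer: $90$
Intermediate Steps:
$I{\left(F \right)} = 2 F \left(5 + F\right)$
$p{\left(c,N \right)} = 7$
$J = 16$ ($J = 4 \cdot 4 = 16$)
$j{\left(T,X \right)} = 112$ ($j{\left(T,X \right)} = 7 \cdot 16 = 112$)
$\left(7 - 5\right) \left(-11\right) + j{\left(0,-3 \right)} = \left(7 - 5\right) \left(-11\right) + 112 = 2 \left(-11\right) + 112 = -22 + 112 = 90$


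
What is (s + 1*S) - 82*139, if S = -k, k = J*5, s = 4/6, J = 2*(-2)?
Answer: -34132/3 ≈ -11377.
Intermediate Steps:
J = -4
s = ⅔ (s = 4*(⅙) = ⅔ ≈ 0.66667)
k = -20 (k = -4*5 = -20)
S = 20 (S = -1*(-20) = 20)
(s + 1*S) - 82*139 = (⅔ + 1*20) - 82*139 = (⅔ + 20) - 11398 = 62/3 - 11398 = -34132/3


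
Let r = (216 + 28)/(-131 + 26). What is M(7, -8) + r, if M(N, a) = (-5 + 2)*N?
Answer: -2449/105 ≈ -23.324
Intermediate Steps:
M(N, a) = -3*N
r = -244/105 (r = 244/(-105) = 244*(-1/105) = -244/105 ≈ -2.3238)
M(7, -8) + r = -3*7 - 244/105 = -21 - 244/105 = -2449/105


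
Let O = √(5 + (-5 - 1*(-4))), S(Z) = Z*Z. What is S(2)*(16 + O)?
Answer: 72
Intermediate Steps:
S(Z) = Z²
O = 2 (O = √(5 + (-5 + 4)) = √(5 - 1) = √4 = 2)
S(2)*(16 + O) = 2²*(16 + 2) = 4*18 = 72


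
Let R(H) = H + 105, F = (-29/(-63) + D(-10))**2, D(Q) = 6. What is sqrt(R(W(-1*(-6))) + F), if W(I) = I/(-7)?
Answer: 4*sqrt(36187)/63 ≈ 12.078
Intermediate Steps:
W(I) = -I/7 (W(I) = I*(-1/7) = -I/7)
F = 165649/3969 (F = (-29/(-63) + 6)**2 = (-29*(-1/63) + 6)**2 = (29/63 + 6)**2 = (407/63)**2 = 165649/3969 ≈ 41.736)
R(H) = 105 + H
sqrt(R(W(-1*(-6))) + F) = sqrt((105 - (-1)*(-6)/7) + 165649/3969) = sqrt((105 - 1/7*6) + 165649/3969) = sqrt((105 - 6/7) + 165649/3969) = sqrt(729/7 + 165649/3969) = sqrt(578992/3969) = 4*sqrt(36187)/63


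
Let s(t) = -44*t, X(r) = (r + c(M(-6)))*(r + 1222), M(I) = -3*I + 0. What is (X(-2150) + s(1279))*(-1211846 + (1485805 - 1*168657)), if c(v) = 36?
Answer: 200654645832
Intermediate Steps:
M(I) = -3*I
X(r) = (36 + r)*(1222 + r) (X(r) = (r + 36)*(r + 1222) = (36 + r)*(1222 + r))
(X(-2150) + s(1279))*(-1211846 + (1485805 - 1*168657)) = ((43992 + (-2150)² + 1258*(-2150)) - 44*1279)*(-1211846 + (1485805 - 1*168657)) = ((43992 + 4622500 - 2704700) - 56276)*(-1211846 + (1485805 - 168657)) = (1961792 - 56276)*(-1211846 + 1317148) = 1905516*105302 = 200654645832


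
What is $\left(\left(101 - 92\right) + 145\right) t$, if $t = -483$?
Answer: $-74382$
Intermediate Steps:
$\left(\left(101 - 92\right) + 145\right) t = \left(\left(101 - 92\right) + 145\right) \left(-483\right) = \left(9 + 145\right) \left(-483\right) = 154 \left(-483\right) = -74382$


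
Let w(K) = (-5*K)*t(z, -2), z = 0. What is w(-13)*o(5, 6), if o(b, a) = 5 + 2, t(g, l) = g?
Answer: 0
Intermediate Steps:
o(b, a) = 7
w(K) = 0 (w(K) = -5*K*0 = 0)
w(-13)*o(5, 6) = 0*7 = 0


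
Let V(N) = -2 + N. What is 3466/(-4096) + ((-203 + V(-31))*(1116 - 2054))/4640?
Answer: 13916267/296960 ≈ 46.862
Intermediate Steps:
3466/(-4096) + ((-203 + V(-31))*(1116 - 2054))/4640 = 3466/(-4096) + ((-203 + (-2 - 31))*(1116 - 2054))/4640 = 3466*(-1/4096) + ((-203 - 33)*(-938))*(1/4640) = -1733/2048 - 236*(-938)*(1/4640) = -1733/2048 + 221368*(1/4640) = -1733/2048 + 27671/580 = 13916267/296960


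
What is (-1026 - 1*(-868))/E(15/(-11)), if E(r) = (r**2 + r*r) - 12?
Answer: 9559/501 ≈ 19.080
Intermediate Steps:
E(r) = -12 + 2*r**2 (E(r) = (r**2 + r**2) - 12 = 2*r**2 - 12 = -12 + 2*r**2)
(-1026 - 1*(-868))/E(15/(-11)) = (-1026 - 1*(-868))/(-12 + 2*(15/(-11))**2) = (-1026 + 868)/(-12 + 2*(15*(-1/11))**2) = -158/(-12 + 2*(-15/11)**2) = -158/(-12 + 2*(225/121)) = -158/(-12 + 450/121) = -158/(-1002/121) = -158*(-121/1002) = 9559/501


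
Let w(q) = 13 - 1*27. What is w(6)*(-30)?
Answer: 420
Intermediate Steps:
w(q) = -14 (w(q) = 13 - 27 = -14)
w(6)*(-30) = -14*(-30) = 420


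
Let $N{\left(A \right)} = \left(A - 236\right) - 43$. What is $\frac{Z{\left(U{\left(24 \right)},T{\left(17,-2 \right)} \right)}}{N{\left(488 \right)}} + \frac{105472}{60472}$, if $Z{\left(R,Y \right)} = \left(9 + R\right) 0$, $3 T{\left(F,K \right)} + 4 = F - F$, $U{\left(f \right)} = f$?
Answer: $\frac{13184}{7559} \approx 1.7441$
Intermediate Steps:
$T{\left(F,K \right)} = - \frac{4}{3}$ ($T{\left(F,K \right)} = - \frac{4}{3} + \frac{F - F}{3} = - \frac{4}{3} + \frac{1}{3} \cdot 0 = - \frac{4}{3} + 0 = - \frac{4}{3}$)
$Z{\left(R,Y \right)} = 0$
$N{\left(A \right)} = -279 + A$ ($N{\left(A \right)} = \left(-236 + A\right) - 43 = -279 + A$)
$\frac{Z{\left(U{\left(24 \right)},T{\left(17,-2 \right)} \right)}}{N{\left(488 \right)}} + \frac{105472}{60472} = \frac{0}{-279 + 488} + \frac{105472}{60472} = \frac{0}{209} + 105472 \cdot \frac{1}{60472} = 0 \cdot \frac{1}{209} + \frac{13184}{7559} = 0 + \frac{13184}{7559} = \frac{13184}{7559}$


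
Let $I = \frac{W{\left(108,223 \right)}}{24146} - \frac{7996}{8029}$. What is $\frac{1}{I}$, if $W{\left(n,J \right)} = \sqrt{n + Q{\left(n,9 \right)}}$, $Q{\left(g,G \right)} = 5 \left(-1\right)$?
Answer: $- \frac{37430414455799344}{37276565036366433} - \frac{1556568050786 \sqrt{103}}{37276565036366433} \approx -1.0046$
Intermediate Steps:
$Q{\left(g,G \right)} = -5$
$W{\left(n,J \right)} = \sqrt{-5 + n}$ ($W{\left(n,J \right)} = \sqrt{n - 5} = \sqrt{-5 + n}$)
$I = - \frac{7996}{8029} + \frac{\sqrt{103}}{24146}$ ($I = \frac{\sqrt{-5 + 108}}{24146} - \frac{7996}{8029} = \sqrt{103} \cdot \frac{1}{24146} - \frac{7996}{8029} = \frac{\sqrt{103}}{24146} - \frac{7996}{8029} = - \frac{7996}{8029} + \frac{\sqrt{103}}{24146} \approx -0.99547$)
$\frac{1}{I} = \frac{1}{- \frac{7996}{8029} + \frac{\sqrt{103}}{24146}}$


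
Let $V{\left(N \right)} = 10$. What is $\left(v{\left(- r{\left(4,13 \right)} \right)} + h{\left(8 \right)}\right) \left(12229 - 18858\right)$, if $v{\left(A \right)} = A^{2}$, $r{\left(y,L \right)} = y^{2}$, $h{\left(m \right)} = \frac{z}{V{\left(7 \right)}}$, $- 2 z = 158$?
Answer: $- \frac{16446549}{10} \approx -1.6447 \cdot 10^{6}$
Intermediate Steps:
$z = -79$ ($z = \left(- \frac{1}{2}\right) 158 = -79$)
$h{\left(m \right)} = - \frac{79}{10}$
$\left(v{\left(- r{\left(4,13 \right)} \right)} + h{\left(8 \right)}\right) \left(12229 - 18858\right) = \left(\left(- 4^{2}\right)^{2} - \frac{79}{10}\right) \left(12229 - 18858\right) = \left(\left(\left(-1\right) 16\right)^{2} - \frac{79}{10}\right) \left(-6629\right) = \left(\left(-16\right)^{2} - \frac{79}{10}\right) \left(-6629\right) = \left(256 - \frac{79}{10}\right) \left(-6629\right) = \frac{2481}{10} \left(-6629\right) = - \frac{16446549}{10}$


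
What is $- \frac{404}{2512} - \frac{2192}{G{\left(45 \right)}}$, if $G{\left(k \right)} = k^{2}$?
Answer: $- \frac{1581101}{1271700} \approx -1.2433$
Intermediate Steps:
$- \frac{404}{2512} - \frac{2192}{G{\left(45 \right)}} = - \frac{404}{2512} - \frac{2192}{45^{2}} = \left(-404\right) \frac{1}{2512} - \frac{2192}{2025} = - \frac{101}{628} - \frac{2192}{2025} = - \frac{1581101}{1271700}$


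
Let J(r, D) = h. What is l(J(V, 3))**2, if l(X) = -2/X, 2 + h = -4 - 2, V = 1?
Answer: 1/16 ≈ 0.062500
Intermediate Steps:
h = -8 (h = -2 + (-4 - 2) = -2 - 6 = -8)
J(r, D) = -8
l(J(V, 3))**2 = (-2/(-8))**2 = (-2*(-1/8))**2 = (1/4)**2 = 1/16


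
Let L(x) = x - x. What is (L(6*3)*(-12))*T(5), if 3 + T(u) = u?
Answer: 0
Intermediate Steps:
T(u) = -3 + u
L(x) = 0
(L(6*3)*(-12))*T(5) = (0*(-12))*(-3 + 5) = 0*2 = 0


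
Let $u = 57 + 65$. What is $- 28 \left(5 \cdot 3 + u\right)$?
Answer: $-3836$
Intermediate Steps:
$u = 122$
$- 28 \left(5 \cdot 3 + u\right) = - 28 \left(5 \cdot 3 + 122\right) = - 28 \left(15 + 122\right) = \left(-28\right) 137 = -3836$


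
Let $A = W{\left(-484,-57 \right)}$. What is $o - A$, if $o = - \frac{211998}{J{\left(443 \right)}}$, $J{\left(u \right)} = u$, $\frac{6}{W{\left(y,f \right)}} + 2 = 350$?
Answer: $- \frac{12296327}{25694} \approx -478.57$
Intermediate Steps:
$W{\left(y,f \right)} = \frac{1}{58}$ ($W{\left(y,f \right)} = \frac{6}{-2 + 350} = \frac{6}{348} = 6 \cdot \frac{1}{348} = \frac{1}{58}$)
$A = \frac{1}{58} \approx 0.017241$
$o = - \frac{211998}{443} \approx -478.55$
$o - A = - \frac{211998}{443} - \frac{1}{58} = - \frac{12296327}{25694}$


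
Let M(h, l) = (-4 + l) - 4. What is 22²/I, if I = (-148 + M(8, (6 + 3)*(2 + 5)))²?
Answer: 484/8649 ≈ 0.055960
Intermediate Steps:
M(h, l) = -8 + l
I = 8649 (I = (-148 + (-8 + (6 + 3)*(2 + 5)))² = (-148 + (-8 + 9*7))² = (-148 + (-8 + 63))² = (-148 + 55)² = (-93)² = 8649)
22²/I = 22²/8649 = 484*(1/8649) = 484/8649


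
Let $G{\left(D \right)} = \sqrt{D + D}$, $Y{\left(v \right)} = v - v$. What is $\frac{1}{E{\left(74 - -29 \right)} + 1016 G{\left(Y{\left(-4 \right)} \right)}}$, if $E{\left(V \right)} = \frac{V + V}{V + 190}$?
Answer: $\frac{293}{206} \approx 1.4223$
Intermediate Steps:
$Y{\left(v \right)} = 0$
$G{\left(D \right)} = \sqrt{2} \sqrt{D}$ ($G{\left(D \right)} = \sqrt{2 D} = \sqrt{2} \sqrt{D}$)
$E{\left(V \right)} = \frac{2 V}{190 + V}$
$\frac{1}{E{\left(74 - -29 \right)} + 1016 G{\left(Y{\left(-4 \right)} \right)}} = \frac{1}{\frac{2 \left(74 - -29\right)}{190 + \left(74 - -29\right)} + 1016 \sqrt{2} \sqrt{0}} = \frac{1}{\frac{2 \left(74 + 29\right)}{190 + \left(74 + 29\right)} + 1016 \sqrt{2} \cdot 0} = \frac{1}{2 \cdot 103 \frac{1}{190 + 103} + 1016 \cdot 0} = \frac{1}{2 \cdot 103 \cdot \frac{1}{293} + 0} = \frac{1}{\frac{206}{293} + 0} = \frac{1}{\frac{206}{293}} = \frac{293}{206}$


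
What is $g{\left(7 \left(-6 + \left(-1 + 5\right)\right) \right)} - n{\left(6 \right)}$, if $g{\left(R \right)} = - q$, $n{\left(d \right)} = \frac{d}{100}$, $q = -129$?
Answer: $\frac{6447}{50} \approx 128.94$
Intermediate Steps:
$n{\left(d \right)} = \frac{d}{100}$ ($n{\left(d \right)} = d \frac{1}{100} = \frac{d}{100}$)
$g{\left(R \right)} = 129$ ($g{\left(R \right)} = \left(-1\right) \left(-129\right) = 129$)
$g{\left(7 \left(-6 + \left(-1 + 5\right)\right) \right)} - n{\left(6 \right)} = 129 - \frac{1}{100} \cdot 6 = 129 - \frac{3}{50} = \frac{6447}{50}$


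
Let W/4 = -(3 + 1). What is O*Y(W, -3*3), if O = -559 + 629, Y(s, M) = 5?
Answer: 350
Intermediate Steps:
W = -16 (W = 4*(-(3 + 1)) = 4*(-1*4) = 4*(-4) = -16)
O = 70
O*Y(W, -3*3) = 70*5 = 350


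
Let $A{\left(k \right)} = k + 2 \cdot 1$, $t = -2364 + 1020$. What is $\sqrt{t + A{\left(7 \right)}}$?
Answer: $i \sqrt{1335} \approx 36.538 i$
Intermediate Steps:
$t = -1344$
$A{\left(k \right)} = 2 + k$ ($A{\left(k \right)} = k + 2 = 2 + k$)
$\sqrt{t + A{\left(7 \right)}} = \sqrt{-1344 + \left(2 + 7\right)} = \sqrt{-1344 + 9} = \sqrt{-1335} = i \sqrt{1335}$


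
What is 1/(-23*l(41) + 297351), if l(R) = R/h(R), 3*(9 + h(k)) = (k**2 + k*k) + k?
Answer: 3376/1003854147 ≈ 3.3630e-6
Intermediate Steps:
h(k) = -9 + k/3 + 2*k**2/3 (h(k) = -9 + ((k**2 + k*k) + k)/3 = -9 + ((k**2 + k**2) + k)/3 = -9 + (2*k**2 + k)/3 = -9 + (k + 2*k**2)/3 = -9 + (k/3 + 2*k**2/3) = -9 + k/3 + 2*k**2/3)
l(R) = R/(-9 + R/3 + 2*R**2/3)
1/(-23*l(41) + 297351) = 1/(-69*41/(-27 + 41 + 2*41**2) + 297351) = 1/(-69*41/(-27 + 41 + 2*1681) + 297351) = 1/(-69*41/(-27 + 41 + 3362) + 297351) = 1/(-69*41/3376 + 297351) = 1/(-23*123/3376 + 297351) = 1/(-2829/3376 + 297351) = 1/(1003854147/3376) = 3376/1003854147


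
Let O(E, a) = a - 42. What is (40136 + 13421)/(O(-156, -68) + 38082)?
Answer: 53557/37972 ≈ 1.4104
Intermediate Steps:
O(E, a) = -42 + a
(40136 + 13421)/(O(-156, -68) + 38082) = (40136 + 13421)/((-42 - 68) + 38082) = 53557/(-110 + 38082) = 53557/37972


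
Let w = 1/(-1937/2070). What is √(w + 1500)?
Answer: √5623943910/1937 ≈ 38.716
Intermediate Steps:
w = -2070/1937 (w = 1/(-1937*1/2070) = 1/(-1937/2070) = -2070/1937 ≈ -1.0687)
√(w + 1500) = √(-2070/1937 + 1500) = √(2903430/1937) = √5623943910/1937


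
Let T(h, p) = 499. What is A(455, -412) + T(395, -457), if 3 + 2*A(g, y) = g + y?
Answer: 519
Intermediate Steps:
A(g, y) = -3/2 + g/2 + y/2 (A(g, y) = -3/2 + (g + y)/2 = -3/2 + (g/2 + y/2) = -3/2 + g/2 + y/2)
A(455, -412) + T(395, -457) = (-3/2 + (½)*455 + (½)*(-412)) + 499 = (-3/2 + 455/2 - 206) + 499 = 20 + 499 = 519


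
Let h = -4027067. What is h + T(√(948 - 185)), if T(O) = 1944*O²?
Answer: -2543795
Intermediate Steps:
h + T(√(948 - 185)) = -4027067 + 1944*(√(948 - 185))² = -4027067 + 1944*(√763)² = -4027067 + 1944*763 = -4027067 + 1483272 = -2543795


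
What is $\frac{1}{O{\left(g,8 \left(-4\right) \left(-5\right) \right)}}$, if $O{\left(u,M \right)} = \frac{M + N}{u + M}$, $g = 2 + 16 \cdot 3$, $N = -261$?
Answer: $- \frac{210}{101} \approx -2.0792$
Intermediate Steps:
$g = 50$ ($g = 2 + 48 = 50$)
$O{\left(u,M \right)} = \frac{-261 + M}{M + u}$ ($O{\left(u,M \right)} = \frac{M - 261}{u + M} = \frac{-261 + M}{M + u}$)
$\frac{1}{O{\left(g,8 \left(-4\right) \left(-5\right) \right)}} = \frac{1}{\frac{1}{8 \left(-4\right) \left(-5\right) + 50} \left(-261 + 8 \left(-4\right) \left(-5\right)\right)} = \frac{1}{\frac{1}{\left(-32\right) \left(-5\right) + 50} \left(-261 - -160\right)} = \frac{1}{\frac{1}{160 + 50} \left(-261 + 160\right)} = \frac{1}{\frac{1}{210} \left(-101\right)} = \frac{1}{- \frac{101}{210}} = - \frac{210}{101}$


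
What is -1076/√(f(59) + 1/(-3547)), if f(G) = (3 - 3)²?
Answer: 1076*I*√3547 ≈ 64083.0*I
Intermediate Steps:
f(G) = 0 (f(G) = 0² = 0)
-1076/√(f(59) + 1/(-3547)) = -1076/√(0 + 1/(-3547)) = -1076/√(0 - 1/3547) = -1076*(-I*√3547) = -(-1076)*I*√3547 = 1076*I*√3547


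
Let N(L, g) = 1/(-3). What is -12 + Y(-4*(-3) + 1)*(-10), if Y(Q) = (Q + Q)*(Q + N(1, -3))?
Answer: -9916/3 ≈ -3305.3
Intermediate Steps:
N(L, g) = -1/3
Y(Q) = 2*Q*(-1/3 + Q) (Y(Q) = (Q + Q)*(Q - 1/3) = (2*Q)*(-1/3 + Q) = 2*Q*(-1/3 + Q))
-12 + Y(-4*(-3) + 1)*(-10) = -12 + (2*(-4*(-3) + 1)*(-1 + 3*(-4*(-3) + 1))/3)*(-10) = -12 + (2*(12 + 1)*(-1 + 3*(12 + 1))/3)*(-10) = -12 + ((2/3)*13*(-1 + 3*13))*(-10) = -12 + ((2/3)*13*(-1 + 39))*(-10) = -12 + ((2/3)*13*38)*(-10) = -12 + (988/3)*(-10) = -12 - 9880/3 = -9916/3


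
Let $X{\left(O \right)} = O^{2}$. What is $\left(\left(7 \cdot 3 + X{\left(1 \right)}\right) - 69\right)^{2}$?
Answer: $2209$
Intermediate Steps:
$\left(\left(7 \cdot 3 + X{\left(1 \right)}\right) - 69\right)^{2} = \left(\left(7 \cdot 3 + 1^{2}\right) - 69\right)^{2} = \left(\left(21 + 1\right) - 69\right)^{2} = \left(22 - 69\right)^{2} = \left(-47\right)^{2} = 2209$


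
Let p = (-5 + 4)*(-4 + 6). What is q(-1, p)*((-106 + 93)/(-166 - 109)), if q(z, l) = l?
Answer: -26/275 ≈ -0.094545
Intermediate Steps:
p = -2 (p = -1*2 = -2)
q(-1, p)*((-106 + 93)/(-166 - 109)) = -2*(-106 + 93)/(-166 - 109) = -(-26)/(-275) = -(-26)*(-1)/275 = -2*13/275 = -26/275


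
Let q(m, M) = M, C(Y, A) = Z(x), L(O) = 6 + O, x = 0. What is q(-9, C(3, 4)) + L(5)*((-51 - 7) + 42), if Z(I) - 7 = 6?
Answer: -163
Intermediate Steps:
Z(I) = 13 (Z(I) = 7 + 6 = 13)
C(Y, A) = 13
q(-9, C(3, 4)) + L(5)*((-51 - 7) + 42) = 13 + (6 + 5)*((-51 - 7) + 42) = 13 + 11*(-58 + 42) = 13 + 11*(-16) = 13 - 176 = -163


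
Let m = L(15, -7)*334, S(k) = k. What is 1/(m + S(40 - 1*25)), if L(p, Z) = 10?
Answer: 1/3355 ≈ 0.00029806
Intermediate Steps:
m = 3340 (m = 10*334 = 3340)
1/(m + S(40 - 1*25)) = 1/(3340 + (40 - 1*25)) = 1/(3340 + (40 - 25)) = 1/(3340 + 15) = 1/3355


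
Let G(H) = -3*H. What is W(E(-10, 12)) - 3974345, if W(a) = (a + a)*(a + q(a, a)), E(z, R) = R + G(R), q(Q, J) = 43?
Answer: -3975257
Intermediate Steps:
E(z, R) = -2*R (E(z, R) = R - 3*R = -2*R)
W(a) = 2*a*(43 + a) (W(a) = (a + a)*(a + 43) = (2*a)*(43 + a) = 2*a*(43 + a))
W(E(-10, 12)) - 3974345 = 2*(-2*12)*(43 - 2*12) - 3974345 = 2*(-24)*(43 - 24) - 3974345 = 2*(-24)*19 - 3974345 = -912 - 3974345 = -3975257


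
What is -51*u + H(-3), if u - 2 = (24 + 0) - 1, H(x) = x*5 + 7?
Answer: -1283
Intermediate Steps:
H(x) = 7 + 5*x (H(x) = 5*x + 7 = 7 + 5*x)
u = 25 (u = 2 + ((24 + 0) - 1) = 2 + (24 - 1) = 2 + 23 = 25)
-51*u + H(-3) = -51*25 + (7 + 5*(-3)) = -1275 + (7 - 15) = -1275 - 8 = -1283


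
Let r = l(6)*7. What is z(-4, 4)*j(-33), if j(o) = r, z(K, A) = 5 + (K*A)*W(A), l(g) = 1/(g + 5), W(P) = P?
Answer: -413/11 ≈ -37.545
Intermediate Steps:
l(g) = 1/(5 + g)
z(K, A) = 5 + K*A**2 (z(K, A) = 5 + (K*A)*A = 5 + (A*K)*A = 5 + K*A**2)
r = 7/11 (r = 7/(5 + 6) = 7/11 ≈ 0.63636)
j(o) = 7/11
z(-4, 4)*j(-33) = (5 - 4*4**2)*(7/11) = (5 - 4*16)*(7/11) = (5 - 64)*(7/11) = -59*7/11 = -413/11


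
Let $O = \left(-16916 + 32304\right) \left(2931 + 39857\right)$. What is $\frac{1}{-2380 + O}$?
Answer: $\frac{1}{658419364} \approx 1.5188 \cdot 10^{-9}$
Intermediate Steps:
$O = 658421744$ ($O = 15388 \cdot 42788 = 658421744$)
$\frac{1}{-2380 + O} = \frac{1}{-2380 + 658421744} = \frac{1}{658419364}$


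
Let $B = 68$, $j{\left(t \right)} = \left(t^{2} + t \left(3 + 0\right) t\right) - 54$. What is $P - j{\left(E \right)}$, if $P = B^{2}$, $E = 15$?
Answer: $3778$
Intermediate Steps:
$j{\left(t \right)} = -54 + 4 t^{2}$ ($j{\left(t \right)} = \left(t^{2} + t 3 t\right) - 54 = \left(t^{2} + 3 t t\right) - 54 = \left(t^{2} + 3 t^{2}\right) - 54 = 4 t^{2} - 54 = -54 + 4 t^{2}$)
$P = 4624$ ($P = 68^{2} = 4624$)
$P - j{\left(E \right)} = 4624 - \left(-54 + 4 \cdot 15^{2}\right) = 4624 - \left(-54 + 4 \cdot 225\right) = 4624 - \left(-54 + 900\right) = 4624 - 846 = 3778$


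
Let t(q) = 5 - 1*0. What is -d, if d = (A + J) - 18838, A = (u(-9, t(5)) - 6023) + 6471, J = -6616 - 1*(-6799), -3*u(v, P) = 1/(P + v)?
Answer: 218483/12 ≈ 18207.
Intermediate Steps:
t(q) = 5 (t(q) = 5 + 0 = 5)
u(v, P) = -1/(3*(P + v))
J = 183 (J = -6616 + 6799 = 183)
A = 5377/12 (A = (-1/(3*5 + 3*(-9)) - 6023) + 6471 = (-1/(15 - 27) - 6023) + 6471 = (-1/(-12) - 6023) + 6471 = (-1*(-1/12) - 6023) + 6471 = (1/12 - 6023) + 6471 = -72275/12 + 6471 = 5377/12 ≈ 448.08)
d = -218483/12 (d = (5377/12 + 183) - 18838 = 7573/12 - 18838 = -218483/12 ≈ -18207.)
-d = -1*(-218483/12) = 218483/12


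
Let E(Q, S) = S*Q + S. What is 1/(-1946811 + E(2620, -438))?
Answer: -1/3094809 ≈ -3.2312e-7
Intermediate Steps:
E(Q, S) = S + Q*S (E(Q, S) = Q*S + S = S + Q*S)
1/(-1946811 + E(2620, -438)) = 1/(-1946811 - 438*(1 + 2620)) = 1/(-1946811 - 438*2621) = 1/(-1946811 - 1147998) = 1/(-3094809) = -1/3094809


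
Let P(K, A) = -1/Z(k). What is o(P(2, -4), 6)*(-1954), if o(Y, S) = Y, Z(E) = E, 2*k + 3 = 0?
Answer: -3908/3 ≈ -1302.7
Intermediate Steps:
k = -3/2 (k = -3/2 + (½)*0 = -3/2 + 0 = -3/2 ≈ -1.5000)
P(K, A) = ⅔ (P(K, A) = -1/(-3/2) = -1*(-⅔) = ⅔)
o(P(2, -4), 6)*(-1954) = (⅔)*(-1954) = -3908/3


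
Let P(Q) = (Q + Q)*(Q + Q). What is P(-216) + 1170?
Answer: 187794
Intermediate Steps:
P(Q) = 4*Q**2 (P(Q) = (2*Q)*(2*Q) = 4*Q**2)
P(-216) + 1170 = 4*(-216)**2 + 1170 = 4*46656 + 1170 = 186624 + 1170 = 187794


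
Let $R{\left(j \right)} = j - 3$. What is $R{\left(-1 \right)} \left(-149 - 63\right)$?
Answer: $848$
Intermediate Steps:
$R{\left(j \right)} = -3 + j$
$R{\left(-1 \right)} \left(-149 - 63\right) = \left(-3 - 1\right) \left(-149 - 63\right) = \left(-4\right) \left(-212\right) = 848$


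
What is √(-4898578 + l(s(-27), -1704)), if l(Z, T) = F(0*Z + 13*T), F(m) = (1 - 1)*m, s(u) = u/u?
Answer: I*√4898578 ≈ 2213.3*I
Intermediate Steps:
s(u) = 1
F(m) = 0 (F(m) = 0*m = 0)
l(Z, T) = 0
√(-4898578 + l(s(-27), -1704)) = √(-4898578 + 0) = √(-4898578) = I*√4898578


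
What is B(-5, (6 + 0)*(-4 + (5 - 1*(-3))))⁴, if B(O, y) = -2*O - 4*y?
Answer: 54700816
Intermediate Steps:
B(O, y) = -4*y - 2*O
B(-5, (6 + 0)*(-4 + (5 - 1*(-3))))⁴ = (-4*(6 + 0)*(-4 + (5 - 1*(-3))) - 2*(-5))⁴ = (-24*(-4 + (5 + 3)) + 10)⁴ = (-24*(-4 + 8) + 10)⁴ = (-24*4 + 10)⁴ = (-4*24 + 10)⁴ = (-96 + 10)⁴ = (-86)⁴ = 54700816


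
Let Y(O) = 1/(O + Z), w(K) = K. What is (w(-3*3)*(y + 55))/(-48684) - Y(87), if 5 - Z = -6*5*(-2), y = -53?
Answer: -4009/129824 ≈ -0.030880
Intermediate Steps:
Z = -55 (Z = 5 - (-6*5)*(-2) = 5 - (-30)*(-2) = 5 - 1*60 = 5 - 60 = -55)
Y(O) = 1/(-55 + O) (Y(O) = 1/(O - 55) = 1/(-55 + O))
(w(-3*3)*(y + 55))/(-48684) - Y(87) = ((-3*3)*(-53 + 55))/(-48684) - 1/(-55 + 87) = -9*2*(-1/48684) - 1/32 = -18*(-1/48684) - 1*1/32 = 3/8114 - 1/32 = -4009/129824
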